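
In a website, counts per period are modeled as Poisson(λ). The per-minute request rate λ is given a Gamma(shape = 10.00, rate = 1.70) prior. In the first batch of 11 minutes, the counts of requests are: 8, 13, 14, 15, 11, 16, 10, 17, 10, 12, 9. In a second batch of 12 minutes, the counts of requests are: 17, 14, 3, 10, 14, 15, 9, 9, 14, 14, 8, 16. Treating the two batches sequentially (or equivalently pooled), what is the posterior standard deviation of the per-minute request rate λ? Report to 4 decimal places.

0.6871

With a Gamma(shape α, rate β) prior, the Poisson likelihood is conjugate: the posterior is Gamma(α + ΣXᵢ, β + n).
Batch 1: sum of counts S = 135 over n = 11 minutes.
After batch 1: Gamma(α+S, β+n) = Gamma(10.00+135, 1.70+11) = Gamma(145.00, 12.70).
Batch 2: sum of counts S = 143 over n = 12 minutes.
After batch 2: Gamma(α+S, β+n) = Gamma(145.00+143, 12.70+12) = Gamma(288.00, 24.70).
SD = √α/β = √288.00/24.70 = 0.6871.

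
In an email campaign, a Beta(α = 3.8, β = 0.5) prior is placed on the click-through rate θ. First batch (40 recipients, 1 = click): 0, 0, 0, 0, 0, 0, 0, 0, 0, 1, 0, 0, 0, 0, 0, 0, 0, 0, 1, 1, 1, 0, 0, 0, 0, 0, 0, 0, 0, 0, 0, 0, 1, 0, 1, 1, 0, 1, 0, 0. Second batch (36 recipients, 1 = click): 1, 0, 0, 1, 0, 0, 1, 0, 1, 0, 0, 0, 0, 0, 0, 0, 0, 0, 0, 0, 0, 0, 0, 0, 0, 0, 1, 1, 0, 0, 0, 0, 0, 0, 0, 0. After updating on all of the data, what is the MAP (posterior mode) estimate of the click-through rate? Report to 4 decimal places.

0.2146

The Beta prior is conjugate to a Binomial/Bernoulli likelihood; the update adds successes to α and failures to β.
After batch 1: Beta(3.8+8, 0.5+32) = Beta(11.8, 32.5).
After batch 2: Beta(11.8+6, 32.5+30) = Beta(17.8, 62.5).
Mode of Beta(a,b) for a,b>1 is (a−1)/(a+b−2) = 16.8/78.3 = 0.2146.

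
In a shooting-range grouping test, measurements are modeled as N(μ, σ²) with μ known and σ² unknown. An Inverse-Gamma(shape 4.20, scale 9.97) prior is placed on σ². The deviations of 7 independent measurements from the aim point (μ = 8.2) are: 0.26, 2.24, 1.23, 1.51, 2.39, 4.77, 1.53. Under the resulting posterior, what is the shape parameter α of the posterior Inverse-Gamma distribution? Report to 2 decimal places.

With known mean μ and an Inverse-Gamma(α, β) prior on σ², the Normal likelihood is conjugate: posterior is Inv-Gamma(α + n/2, β + Σ(xᵢ−μ)²/2).
Σ(xᵢ−μ)² = (0.26)² + (2.24)² + (1.23)² + (1.51)² + (2.39)² + (4.77)² + (1.53)² = 39.6841.
Posterior: Inv-Gamma(4.20 + 7/2, 9.97 + 39.6841/2) = Inv-Gamma(7.70, 29.81205).
Posterior α = 7.70.

7.70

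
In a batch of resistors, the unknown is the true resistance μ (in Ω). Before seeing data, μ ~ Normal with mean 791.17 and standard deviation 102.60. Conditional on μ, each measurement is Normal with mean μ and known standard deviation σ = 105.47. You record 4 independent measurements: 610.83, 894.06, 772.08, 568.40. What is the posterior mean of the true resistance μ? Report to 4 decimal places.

For Normal data with known variance σ², a Normal(μ₀, σ₀²) prior on μ is conjugate. Posterior precision = 1/σ₀² + n/σ²; posterior mean is the precision-weighted average of μ₀ and x̄.
Σxᵢ = 610.83 + 894.06 + 772.08 + 568.40 = 2845.37, so n·x̄ = 2845.37.
σ₀² = 102.60² = 10526.76, σ² = 105.47² = 11123.9209; σ² + n·σ₀² = 11123.9209 + 4·10526.76 = 53230.9609.
Posterior mean = (μ₀/σ₀² + n·x̄/σ²)/(1/σ₀² + n/σ²) = (σ²·μ₀ + σ₀²·n·x̄)/(σ² + n·σ₀²) = (11123.9209·791.17 + 10526.76·2845.37)/53230.9609 = 38753439.599653/53230.9609 = 728.0244.

728.0244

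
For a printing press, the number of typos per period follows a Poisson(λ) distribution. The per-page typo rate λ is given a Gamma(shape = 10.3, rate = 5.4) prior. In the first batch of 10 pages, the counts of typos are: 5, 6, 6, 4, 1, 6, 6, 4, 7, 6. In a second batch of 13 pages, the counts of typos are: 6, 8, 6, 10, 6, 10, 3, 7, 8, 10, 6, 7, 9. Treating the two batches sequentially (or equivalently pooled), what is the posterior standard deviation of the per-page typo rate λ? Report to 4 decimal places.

With a Gamma(shape α, rate β) prior, the Poisson likelihood is conjugate: the posterior is Gamma(α + ΣXᵢ, β + n).
Batch 1: sum of counts S = 51 over n = 10 pages.
After batch 1: Gamma(α+S, β+n) = Gamma(10.3+51, 5.4+10) = Gamma(61.3, 15.4).
Batch 2: sum of counts S = 96 over n = 13 pages.
After batch 2: Gamma(α+S, β+n) = Gamma(61.3+96, 15.4+13) = Gamma(157.3, 28.4).
SD = √α/β = √157.3/28.4 = 0.4416.

0.4416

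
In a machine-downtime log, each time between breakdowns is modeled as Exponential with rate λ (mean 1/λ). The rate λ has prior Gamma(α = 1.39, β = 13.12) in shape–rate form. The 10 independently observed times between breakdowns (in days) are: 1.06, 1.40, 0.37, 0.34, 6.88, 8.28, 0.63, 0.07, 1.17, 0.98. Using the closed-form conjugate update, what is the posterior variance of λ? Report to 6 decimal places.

With a Gamma(shape α, rate β) prior on the exponential rate λ, the posterior after n observations with total T = Σxᵢ is Gamma(α+n, β+T).
Sum of observations T = 21.18 days; n = 10.
Posterior: Gamma(1.39+10, 13.12+21.18) = Gamma(11.39, 34.30).
Var = α/β² = 0.009681.

0.009681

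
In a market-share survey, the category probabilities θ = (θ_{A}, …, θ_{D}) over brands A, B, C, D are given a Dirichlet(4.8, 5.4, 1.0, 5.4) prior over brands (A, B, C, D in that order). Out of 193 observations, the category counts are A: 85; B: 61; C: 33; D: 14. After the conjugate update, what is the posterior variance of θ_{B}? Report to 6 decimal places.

The Dirichlet prior is conjugate to the Multinomial likelihood: each posterior αⱼ = prior αⱼ + observed count nⱼ.
Posterior concentration: (89.8, 66.4, 34.0, 19.4), total = 209.6.
Var[θ_j] = α_j(Σα−α_j)/((Σα)²(Σα+1)) = 66.4·143.2/(209.6²·210.6) = 0.001028.

0.001028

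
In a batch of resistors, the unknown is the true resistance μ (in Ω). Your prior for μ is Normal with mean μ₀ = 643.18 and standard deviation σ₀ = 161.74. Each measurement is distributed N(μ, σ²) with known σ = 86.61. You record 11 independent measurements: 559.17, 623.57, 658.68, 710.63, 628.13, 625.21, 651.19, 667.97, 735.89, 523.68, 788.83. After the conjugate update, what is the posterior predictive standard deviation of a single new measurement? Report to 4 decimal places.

For Normal data with known variance σ², a Normal(μ₀, σ₀²) prior on μ is conjugate. Posterior precision = 1/σ₀² + n/σ²; posterior mean is the precision-weighted average of μ₀ and x̄.
σ₀² = 161.74² = 26159.8276, σ² = 86.61² = 7501.2921; σ² + n·σ₀² = 7501.2921 + 11·26159.8276 = 295259.3957.
Posterior precision = 1/σ₀² + n/σ² = 1/26159.8276 + 11/7501.2921 = (σ² + n·σ₀²)/(σ₀²σ²) = 295259.3957/(26159.8276·7501.2921); posterior variance σₙ² = σ₀²σ²/(σ² + n·σ₀²) = 26159.8276·7501.2921/295259.3957 = 664.610546.
Predictive variance for one new observation = σₙ² + σ² = 26159.8276·7501.2921/295259.3957 + 7501.2921 = σ²·(σ₀² + 295259.3957)/295259.3957 = 7501.2921·321419.2233/295259.3957 = 8165.902646; SD = √(7501.2921·321419.2233/295259.3957) = 90.3654.

90.3654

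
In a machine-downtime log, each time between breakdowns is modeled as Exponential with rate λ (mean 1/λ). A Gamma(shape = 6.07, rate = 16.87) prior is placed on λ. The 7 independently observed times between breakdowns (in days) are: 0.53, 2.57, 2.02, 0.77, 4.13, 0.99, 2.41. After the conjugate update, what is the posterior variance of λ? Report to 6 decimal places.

With a Gamma(shape α, rate β) prior on the exponential rate λ, the posterior after n observations with total T = Σxᵢ is Gamma(α+n, β+T).
Sum of observations T = 13.42 days; n = 7.
Posterior: Gamma(6.07+7, 16.87+13.42) = Gamma(13.07, 30.29).
Var = α/β² = 0.014245.

0.014245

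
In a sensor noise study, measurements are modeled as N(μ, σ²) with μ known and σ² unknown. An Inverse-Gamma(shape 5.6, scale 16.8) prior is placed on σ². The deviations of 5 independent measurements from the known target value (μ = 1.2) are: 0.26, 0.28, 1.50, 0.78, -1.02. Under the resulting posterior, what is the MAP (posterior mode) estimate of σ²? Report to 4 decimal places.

2.0684

With known mean μ and an Inverse-Gamma(α, β) prior on σ², the Normal likelihood is conjugate: posterior is Inv-Gamma(α + n/2, β + Σ(xᵢ−μ)²/2).
Σ(xᵢ−μ)² = (0.26)² + (0.28)² + (1.50)² + (0.78)² + (-1.02)² = 4.0448.
Posterior: Inv-Gamma(5.6 + 5/2, 16.8 + 4.0448/2) = Inv-Gamma(8.10, 18.82240).
Mode = β/(α+1) = 18.82240/9.10 = 2.0684.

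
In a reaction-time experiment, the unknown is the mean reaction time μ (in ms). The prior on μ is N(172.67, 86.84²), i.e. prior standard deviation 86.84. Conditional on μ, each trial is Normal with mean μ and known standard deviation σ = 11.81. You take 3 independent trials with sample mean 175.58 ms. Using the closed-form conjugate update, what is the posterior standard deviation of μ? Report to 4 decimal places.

6.7976

For Normal data with known variance σ², a Normal(μ₀, σ₀²) prior on μ is conjugate. Posterior precision = 1/σ₀² + n/σ²; posterior mean is the precision-weighted average of μ₀ and x̄.
σ₀² = 86.84² = 7541.1856, σ² = 11.81² = 139.4761; σ² + n·σ₀² = 139.4761 + 3·7541.1856 = 22763.0329.
Posterior precision = 1/σ₀² + n/σ² = 1/7541.1856 + 3/139.4761 = (σ² + n·σ₀²)/(σ₀²σ²) = 22763.0329/(7541.1856·139.4761); posterior variance σₙ² = σ₀²σ²/(σ² + n·σ₀²) = 7541.1856·139.4761/22763.0329 = 46.207162.
Posterior SD = √σₙ² = √(7541.1856·139.4761/22763.0329) = 6.7976.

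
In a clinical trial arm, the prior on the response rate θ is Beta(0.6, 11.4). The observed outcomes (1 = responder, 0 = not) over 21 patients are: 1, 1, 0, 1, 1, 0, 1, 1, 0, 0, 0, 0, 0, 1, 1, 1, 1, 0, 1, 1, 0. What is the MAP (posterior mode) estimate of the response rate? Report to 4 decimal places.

0.3742

The Beta prior is conjugate to a Binomial/Bernoulli likelihood; the update adds successes to α and failures to β.
Posterior: Beta(α+k, β+n−k) = Beta(0.6+12, 11.4+9) = Beta(12.6, 20.4).
Mode of Beta(a,b) for a,b>1 is (a−1)/(a+b−2) = 11.6/31.0 = 0.3742.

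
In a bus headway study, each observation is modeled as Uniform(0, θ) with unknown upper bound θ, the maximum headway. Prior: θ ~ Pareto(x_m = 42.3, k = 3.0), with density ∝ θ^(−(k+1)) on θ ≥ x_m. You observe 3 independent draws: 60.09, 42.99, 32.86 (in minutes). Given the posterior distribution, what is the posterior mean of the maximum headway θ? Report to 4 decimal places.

72.1080

A Pareto(scale x_m, shape k) prior on the upper bound θ of Uniform(0, θ) is conjugate: posterior is Pareto(max(x_m, max xᵢ), k + n).
Sample maximum = 60.09; prior scale x_m = 42.3 → posterior scale = max = 60.09.
Posterior shape = 3.0 + 3 = 6.0.
E[θ|data] = k·x_m/(k−1) = 6.0·60.09/5.0 = 72.1080.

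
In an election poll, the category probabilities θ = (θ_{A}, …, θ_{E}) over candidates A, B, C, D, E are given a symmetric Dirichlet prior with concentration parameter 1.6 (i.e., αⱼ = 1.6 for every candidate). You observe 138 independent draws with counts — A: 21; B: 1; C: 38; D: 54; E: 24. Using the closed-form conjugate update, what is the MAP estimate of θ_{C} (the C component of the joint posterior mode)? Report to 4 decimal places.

The Dirichlet prior is conjugate to the Multinomial likelihood: each posterior αⱼ = prior αⱼ + observed count nⱼ.
Posterior concentration: (22.6, 2.6, 39.6, 55.6, 25.6), total = 146.0.
Joint mode component: (α_{C}−1)/(Σα−K) = 38.6/141.0 = 0.2738.

0.2738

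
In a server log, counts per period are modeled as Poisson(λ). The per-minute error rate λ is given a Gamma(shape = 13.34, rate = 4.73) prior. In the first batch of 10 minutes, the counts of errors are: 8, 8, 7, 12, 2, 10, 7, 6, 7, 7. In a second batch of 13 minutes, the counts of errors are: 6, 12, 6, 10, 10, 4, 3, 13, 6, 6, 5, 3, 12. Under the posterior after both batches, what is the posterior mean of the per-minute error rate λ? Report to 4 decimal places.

6.6116

With a Gamma(shape α, rate β) prior, the Poisson likelihood is conjugate: the posterior is Gamma(α + ΣXᵢ, β + n).
Batch 1: sum of counts S = 74 over n = 10 minutes.
After batch 1: Gamma(α+S, β+n) = Gamma(13.34+74, 4.73+10) = Gamma(87.34, 14.73).
Batch 2: sum of counts S = 96 over n = 13 minutes.
After batch 2: Gamma(α+S, β+n) = Gamma(87.34+96, 14.73+13) = Gamma(183.34, 27.73).
Posterior mean = α/β = 183.34/27.73 = 6.6116.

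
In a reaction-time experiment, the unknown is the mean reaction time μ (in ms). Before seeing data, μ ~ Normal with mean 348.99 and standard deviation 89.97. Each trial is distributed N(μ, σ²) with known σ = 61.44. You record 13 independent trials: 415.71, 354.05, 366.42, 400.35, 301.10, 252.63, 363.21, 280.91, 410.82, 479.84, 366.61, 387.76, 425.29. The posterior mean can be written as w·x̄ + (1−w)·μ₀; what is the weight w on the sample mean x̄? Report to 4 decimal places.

For Normal data with known variance σ², a Normal(μ₀, σ₀²) prior on μ is conjugate. Posterior precision = 1/σ₀² + n/σ²; posterior mean is the precision-weighted average of μ₀ and x̄.
σ₀² = 89.97² = 8094.6009, σ² = 61.44² = 3774.8736. Prior precision 1/σ₀² = 1/8094.6009; data precision n/σ² = 13/3774.8736.
w = (n/σ²)/(1/σ₀² + n/σ²) = n·σ₀²/(σ² + n·σ₀²) = 13·8094.6009/(3774.8736 + 13·8094.6009) = 105229.8117/109004.6853 = 0.9654.

0.9654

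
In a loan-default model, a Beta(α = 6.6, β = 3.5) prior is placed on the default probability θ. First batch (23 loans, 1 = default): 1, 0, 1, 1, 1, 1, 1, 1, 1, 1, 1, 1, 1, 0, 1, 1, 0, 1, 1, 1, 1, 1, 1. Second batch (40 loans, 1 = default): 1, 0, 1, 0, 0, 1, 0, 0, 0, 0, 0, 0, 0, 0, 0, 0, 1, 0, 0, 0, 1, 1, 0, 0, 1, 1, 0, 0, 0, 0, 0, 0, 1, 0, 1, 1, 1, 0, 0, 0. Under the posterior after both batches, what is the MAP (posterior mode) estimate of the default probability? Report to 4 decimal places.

0.5288

The Beta prior is conjugate to a Binomial/Bernoulli likelihood; the update adds successes to α and failures to β.
After batch 1: Beta(6.6+20, 3.5+3) = Beta(26.6, 6.5).
After batch 2: Beta(26.6+12, 6.5+28) = Beta(38.6, 34.5).
Mode of Beta(a,b) for a,b>1 is (a−1)/(a+b−2) = 37.6/71.1 = 0.5288.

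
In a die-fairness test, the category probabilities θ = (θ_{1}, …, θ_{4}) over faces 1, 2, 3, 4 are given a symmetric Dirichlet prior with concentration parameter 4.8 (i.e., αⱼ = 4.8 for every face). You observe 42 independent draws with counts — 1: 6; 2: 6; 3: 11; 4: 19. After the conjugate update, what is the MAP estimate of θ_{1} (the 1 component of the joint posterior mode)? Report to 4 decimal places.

0.1713

The Dirichlet prior is conjugate to the Multinomial likelihood: each posterior αⱼ = prior αⱼ + observed count nⱼ.
Posterior concentration: (10.8, 10.8, 15.8, 23.8), total = 61.2.
Joint mode component: (α_{1}−1)/(Σα−K) = 9.8/57.2 = 0.1713.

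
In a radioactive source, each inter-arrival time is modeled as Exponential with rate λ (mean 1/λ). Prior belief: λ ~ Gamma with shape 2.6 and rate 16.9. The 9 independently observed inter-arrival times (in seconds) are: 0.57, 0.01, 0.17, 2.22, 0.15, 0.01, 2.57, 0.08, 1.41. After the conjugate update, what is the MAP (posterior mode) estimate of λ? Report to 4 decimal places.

0.4400

With a Gamma(shape α, rate β) prior on the exponential rate λ, the posterior after n observations with total T = Σxᵢ is Gamma(α+n, β+T).
Sum of observations T = 7.19 seconds; n = 9.
Posterior: Gamma(2.6+9, 16.9+7.19) = Gamma(11.6, 24.09).
Mode = (α−1)/β = 0.4400.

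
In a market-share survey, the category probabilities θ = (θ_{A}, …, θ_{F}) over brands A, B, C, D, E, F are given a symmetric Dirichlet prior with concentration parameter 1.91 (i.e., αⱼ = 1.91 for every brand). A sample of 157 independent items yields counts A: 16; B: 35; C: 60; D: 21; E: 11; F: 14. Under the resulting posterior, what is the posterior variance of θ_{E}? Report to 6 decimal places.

0.000418

The Dirichlet prior is conjugate to the Multinomial likelihood: each posterior αⱼ = prior αⱼ + observed count nⱼ.
Posterior concentration: (17.91, 36.91, 61.91, 22.91, 12.91, 15.91), total = 168.46.
Var[θ_j] = α_j(Σα−α_j)/((Σα)²(Σα+1)) = 12.91·155.55/(168.46²·169.46) = 0.000418.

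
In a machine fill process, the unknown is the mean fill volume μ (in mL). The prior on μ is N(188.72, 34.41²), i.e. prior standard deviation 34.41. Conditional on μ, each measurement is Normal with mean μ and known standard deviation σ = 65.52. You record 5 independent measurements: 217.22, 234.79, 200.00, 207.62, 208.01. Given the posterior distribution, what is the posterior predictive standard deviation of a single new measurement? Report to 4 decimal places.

For Normal data with known variance σ², a Normal(μ₀, σ₀²) prior on μ is conjugate. Posterior precision = 1/σ₀² + n/σ²; posterior mean is the precision-weighted average of μ₀ and x̄.
σ₀² = 34.41² = 1184.0481, σ² = 65.52² = 4292.8704; σ² + n·σ₀² = 4292.8704 + 5·1184.0481 = 10213.1109.
Posterior precision = 1/σ₀² + n/σ² = 1/1184.0481 + 5/4292.8704 = (σ² + n·σ₀²)/(σ₀²σ²) = 10213.1109/(1184.0481·4292.8704); posterior variance σₙ² = σ₀²σ²/(σ² + n·σ₀²) = 1184.0481·4292.8704/10213.1109 = 497.690184.
Predictive variance for one new observation = σₙ² + σ² = 1184.0481·4292.8704/10213.1109 + 4292.8704 = σ²·(σ₀² + 10213.1109)/10213.1109 = 4292.8704·11397.159/10213.1109 = 4790.560584; SD = √(4292.8704·11397.159/10213.1109) = 69.2139.

69.2139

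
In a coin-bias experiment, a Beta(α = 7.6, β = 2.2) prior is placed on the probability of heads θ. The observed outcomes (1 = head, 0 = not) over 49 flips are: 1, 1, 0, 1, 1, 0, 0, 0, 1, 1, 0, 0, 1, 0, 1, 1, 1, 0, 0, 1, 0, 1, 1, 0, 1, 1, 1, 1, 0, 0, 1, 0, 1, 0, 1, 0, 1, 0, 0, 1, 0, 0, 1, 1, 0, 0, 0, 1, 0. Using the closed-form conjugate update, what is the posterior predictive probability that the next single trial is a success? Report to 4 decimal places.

The Beta prior is conjugate to a Binomial/Bernoulli likelihood; the update adds successes to α and failures to β.
Posterior: Beta(α+k, β+n−k) = Beta(7.6+25, 2.2+24) = Beta(32.6, 26.2).
For a single future Bernoulli trial, P(success | data) = α/(α+β) = 0.5544.

0.5544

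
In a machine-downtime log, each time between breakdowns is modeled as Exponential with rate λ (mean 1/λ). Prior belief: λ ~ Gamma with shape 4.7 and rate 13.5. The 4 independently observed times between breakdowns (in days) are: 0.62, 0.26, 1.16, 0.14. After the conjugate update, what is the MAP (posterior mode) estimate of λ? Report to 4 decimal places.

With a Gamma(shape α, rate β) prior on the exponential rate λ, the posterior after n observations with total T = Σxᵢ is Gamma(α+n, β+T).
Sum of observations T = 2.18 days; n = 4.
Posterior: Gamma(4.7+4, 13.5+2.18) = Gamma(8.7, 15.68).
Mode = (α−1)/β = 0.4911.

0.4911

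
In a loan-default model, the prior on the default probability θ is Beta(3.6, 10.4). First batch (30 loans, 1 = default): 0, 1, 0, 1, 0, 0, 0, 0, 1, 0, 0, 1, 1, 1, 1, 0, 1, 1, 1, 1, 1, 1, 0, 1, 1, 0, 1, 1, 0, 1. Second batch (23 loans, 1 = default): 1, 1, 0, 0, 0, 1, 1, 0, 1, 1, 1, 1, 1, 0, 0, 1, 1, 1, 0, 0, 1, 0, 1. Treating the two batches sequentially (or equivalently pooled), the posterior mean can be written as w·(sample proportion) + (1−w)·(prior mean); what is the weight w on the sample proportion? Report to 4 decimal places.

The Beta prior is conjugate to a Binomial/Bernoulli likelihood; the update adds successes to α and failures to β.
Total number of loans: n = 30 + 23 = 53.
Posterior mean = (α₀+k)/(α₀+β₀+n) = [n/(α₀+β₀+n)]·(k/n) + [(α₀+β₀)/(α₀+β₀+n)]·α₀/(α₀+β₀), so only n and the prior enter the weight.
The weight on the data is w = n/(α₀+β₀+n) = 53/(3.6+10.4+53) = 53/67.0 = 0.7910.

0.7910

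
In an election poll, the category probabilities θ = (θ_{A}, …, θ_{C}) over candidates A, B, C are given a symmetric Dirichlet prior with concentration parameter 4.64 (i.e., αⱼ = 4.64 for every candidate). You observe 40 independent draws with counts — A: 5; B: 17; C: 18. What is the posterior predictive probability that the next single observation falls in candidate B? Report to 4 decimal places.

The Dirichlet prior is conjugate to the Multinomial likelihood: each posterior αⱼ = prior αⱼ + observed count nⱼ.
Posterior concentration: (9.64, 21.64, 22.64), total = 53.92.
P(next = B | data) = α_{B}/Σα = 0.4013.

0.4013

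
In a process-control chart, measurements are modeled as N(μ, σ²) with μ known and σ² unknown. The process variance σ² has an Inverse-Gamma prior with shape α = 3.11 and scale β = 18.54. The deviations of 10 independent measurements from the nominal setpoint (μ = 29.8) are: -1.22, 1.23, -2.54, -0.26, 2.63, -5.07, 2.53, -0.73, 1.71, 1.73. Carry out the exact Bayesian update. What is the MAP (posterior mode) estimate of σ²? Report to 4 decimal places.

5.0534

With known mean μ and an Inverse-Gamma(α, β) prior on σ², the Normal likelihood is conjugate: posterior is Inv-Gamma(α + n/2, β + Σ(xᵢ−μ)²/2).
Σ(xᵢ−μ)² = (-1.22)² + (1.23)² + (-2.54)² + (-0.26)² + (2.63)² + (-5.07)² + (2.53)² + (-0.73)² + (1.71)² + (1.73)² = 54.9931.
Posterior: Inv-Gamma(3.11 + 10/2, 18.54 + 54.9931/2) = Inv-Gamma(8.11, 46.03655).
Mode = β/(α+1) = 46.03655/9.11 = 5.0534.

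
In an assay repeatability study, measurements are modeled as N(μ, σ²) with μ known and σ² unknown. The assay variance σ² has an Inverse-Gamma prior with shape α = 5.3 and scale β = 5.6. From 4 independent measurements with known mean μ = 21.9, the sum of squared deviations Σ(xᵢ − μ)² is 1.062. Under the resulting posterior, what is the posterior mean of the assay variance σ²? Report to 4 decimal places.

0.9732

With known mean μ and an Inverse-Gamma(α, β) prior on σ², the Normal likelihood is conjugate: posterior is Inv-Gamma(α + n/2, β + Σ(xᵢ−μ)²/2).
Posterior: Inv-Gamma(5.3 + 4/2, 5.6 + 1.062/2) = Inv-Gamma(7.30, 6.1310).
E[σ²|data] = β/(α−1) = 6.1310/6.30 = 0.9732.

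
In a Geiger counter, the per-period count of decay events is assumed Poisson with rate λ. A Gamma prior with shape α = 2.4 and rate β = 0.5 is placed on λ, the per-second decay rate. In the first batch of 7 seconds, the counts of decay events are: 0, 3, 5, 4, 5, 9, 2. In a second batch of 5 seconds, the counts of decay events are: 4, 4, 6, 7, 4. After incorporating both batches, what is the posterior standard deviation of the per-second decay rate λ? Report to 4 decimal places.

With a Gamma(shape α, rate β) prior, the Poisson likelihood is conjugate: the posterior is Gamma(α + ΣXᵢ, β + n).
Batch 1: sum of counts S = 28 over n = 7 seconds.
After batch 1: Gamma(α+S, β+n) = Gamma(2.4+28, 0.5+7) = Gamma(30.4, 7.5).
Batch 2: sum of counts S = 25 over n = 5 seconds.
After batch 2: Gamma(α+S, β+n) = Gamma(30.4+25, 7.5+5) = Gamma(55.4, 12.5).
SD = √α/β = √55.4/12.5 = 0.5954.

0.5954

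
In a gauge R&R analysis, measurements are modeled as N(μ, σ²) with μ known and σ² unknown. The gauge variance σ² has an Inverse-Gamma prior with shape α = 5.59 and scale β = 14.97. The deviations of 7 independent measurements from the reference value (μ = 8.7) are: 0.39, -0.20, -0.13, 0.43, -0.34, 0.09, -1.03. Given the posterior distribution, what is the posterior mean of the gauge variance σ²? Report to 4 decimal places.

1.9480

With known mean μ and an Inverse-Gamma(α, β) prior on σ², the Normal likelihood is conjugate: posterior is Inv-Gamma(α + n/2, β + Σ(xᵢ−μ)²/2).
Σ(xᵢ−μ)² = (0.39)² + (-0.20)² + (-0.13)² + (0.43)² + (-0.34)² + (0.09)² + (-1.03)² = 1.5785.
Posterior: Inv-Gamma(5.59 + 7/2, 14.97 + 1.5785/2) = Inv-Gamma(9.09, 15.75925).
E[σ²|data] = β/(α−1) = 15.75925/8.09 = 1.9480.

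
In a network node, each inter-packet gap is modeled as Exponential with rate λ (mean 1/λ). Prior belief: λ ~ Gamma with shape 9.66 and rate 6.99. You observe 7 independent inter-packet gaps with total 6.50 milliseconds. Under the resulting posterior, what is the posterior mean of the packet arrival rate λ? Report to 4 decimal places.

1.2350

With a Gamma(shape α, rate β) prior on the exponential rate λ, the posterior after n observations with total T = Σxᵢ is Gamma(α+n, β+T).
Posterior: Gamma(9.66+7, 6.99+6.50) = Gamma(16.66, 13.49).
Posterior mean of λ = α/β = 16.66/13.49 = 1.2350.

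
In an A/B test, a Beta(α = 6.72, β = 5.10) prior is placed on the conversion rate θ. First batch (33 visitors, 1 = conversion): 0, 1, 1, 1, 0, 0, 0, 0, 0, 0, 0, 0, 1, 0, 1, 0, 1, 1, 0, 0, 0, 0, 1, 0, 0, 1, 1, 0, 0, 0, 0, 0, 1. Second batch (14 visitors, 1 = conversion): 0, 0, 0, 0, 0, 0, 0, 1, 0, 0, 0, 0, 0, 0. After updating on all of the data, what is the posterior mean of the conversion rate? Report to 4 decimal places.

0.3183

The Beta prior is conjugate to a Binomial/Bernoulli likelihood; the update adds successes to α and failures to β.
After batch 1: Beta(6.72+11, 5.10+22) = Beta(17.72, 27.10).
After batch 2: Beta(17.72+1, 27.10+13) = Beta(18.72, 40.10).
Posterior mean = α/(α+β) = 18.72/58.82 = 0.3183.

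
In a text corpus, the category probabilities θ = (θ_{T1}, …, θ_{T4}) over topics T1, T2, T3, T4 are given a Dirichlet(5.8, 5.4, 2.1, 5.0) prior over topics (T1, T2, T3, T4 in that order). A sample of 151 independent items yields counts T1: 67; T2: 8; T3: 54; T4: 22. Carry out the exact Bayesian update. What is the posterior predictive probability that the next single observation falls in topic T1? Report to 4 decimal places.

The Dirichlet prior is conjugate to the Multinomial likelihood: each posterior αⱼ = prior αⱼ + observed count nⱼ.
Posterior concentration: (72.8, 13.4, 56.1, 27.0), total = 169.3.
P(next = T1 | data) = α_{T1}/Σα = 0.4300.

0.4300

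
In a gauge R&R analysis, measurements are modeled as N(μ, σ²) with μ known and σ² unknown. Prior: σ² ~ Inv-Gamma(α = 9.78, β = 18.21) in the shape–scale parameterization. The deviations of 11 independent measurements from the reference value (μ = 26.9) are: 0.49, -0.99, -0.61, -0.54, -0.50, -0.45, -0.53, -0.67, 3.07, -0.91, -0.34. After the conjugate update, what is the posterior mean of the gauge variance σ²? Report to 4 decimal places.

1.7456

With known mean μ and an Inverse-Gamma(α, β) prior on σ², the Normal likelihood is conjugate: posterior is Inv-Gamma(α + n/2, β + Σ(xᵢ−μ)²/2).
Σ(xᵢ−μ)² = (0.49)² + (-0.99)² + (-0.61)² + (-0.54)² + (-0.50)² + (-0.45)² + (-0.53)² + (-0.67)² + (3.07)² + (-0.91)² + (-0.34)² = 13.4348.
Posterior: Inv-Gamma(9.78 + 11/2, 18.21 + 13.4348/2) = Inv-Gamma(15.28, 24.92740).
E[σ²|data] = β/(α−1) = 24.92740/14.28 = 1.7456.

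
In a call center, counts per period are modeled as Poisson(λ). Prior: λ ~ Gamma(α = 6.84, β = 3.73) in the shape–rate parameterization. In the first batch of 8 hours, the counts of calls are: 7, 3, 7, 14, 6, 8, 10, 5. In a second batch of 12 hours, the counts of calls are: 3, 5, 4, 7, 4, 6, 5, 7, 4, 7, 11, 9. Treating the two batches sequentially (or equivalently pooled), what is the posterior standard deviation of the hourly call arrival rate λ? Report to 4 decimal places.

With a Gamma(shape α, rate β) prior, the Poisson likelihood is conjugate: the posterior is Gamma(α + ΣXᵢ, β + n).
Batch 1: sum of counts S = 60 over n = 8 hours.
After batch 1: Gamma(α+S, β+n) = Gamma(6.84+60, 3.73+8) = Gamma(66.84, 11.73).
Batch 2: sum of counts S = 72 over n = 12 hours.
After batch 2: Gamma(α+S, β+n) = Gamma(66.84+72, 11.73+12) = Gamma(138.84, 23.73).
SD = √α/β = √138.84/23.73 = 0.4965.

0.4965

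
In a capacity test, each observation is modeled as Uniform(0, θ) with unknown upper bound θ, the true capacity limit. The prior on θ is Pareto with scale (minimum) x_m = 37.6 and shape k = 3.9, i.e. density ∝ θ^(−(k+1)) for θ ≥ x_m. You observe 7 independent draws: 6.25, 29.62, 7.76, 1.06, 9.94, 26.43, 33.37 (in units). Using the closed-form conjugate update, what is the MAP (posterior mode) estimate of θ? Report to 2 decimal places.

37.60

A Pareto(scale x_m, shape k) prior on the upper bound θ of Uniform(0, θ) is conjugate: posterior is Pareto(max(x_m, max xᵢ), k + n).
Sample maximum = 33.37; prior scale x_m = 37.6 → posterior scale = max = 37.60.
Posterior shape = 3.9 + 7 = 10.9.
The Pareto density is decreasing on [x_m, ∞), so the mode is x_m = 37.60.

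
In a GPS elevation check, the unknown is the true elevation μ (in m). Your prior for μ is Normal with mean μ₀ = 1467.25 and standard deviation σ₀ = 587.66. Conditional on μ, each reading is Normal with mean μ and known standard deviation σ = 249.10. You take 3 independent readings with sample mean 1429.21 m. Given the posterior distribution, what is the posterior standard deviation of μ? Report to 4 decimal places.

139.6954

For Normal data with known variance σ², a Normal(μ₀, σ₀²) prior on μ is conjugate. Posterior precision = 1/σ₀² + n/σ²; posterior mean is the precision-weighted average of μ₀ and x̄.
σ₀² = 587.66² = 345344.2756, σ² = 249.10² = 62050.81; σ² + n·σ₀² = 62050.81 + 3·345344.2756 = 1098083.6368.
Posterior precision = 1/σ₀² + n/σ² = 1/345344.2756 + 3/62050.81 = (σ² + n·σ₀²)/(σ₀²σ²) = 1098083.6368/(345344.2756·62050.81); posterior variance σₙ² = σ₀²σ²/(σ² + n·σ₀²) = 345344.2756·62050.81/1098083.6368 = 19514.808628.
Posterior SD = √σₙ² = √(345344.2756·62050.81/1098083.6368) = 139.6954.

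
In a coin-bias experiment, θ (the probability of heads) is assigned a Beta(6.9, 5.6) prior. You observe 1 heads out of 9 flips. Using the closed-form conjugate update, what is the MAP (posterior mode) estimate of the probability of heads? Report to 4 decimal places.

0.3538

The Beta prior is conjugate to a Binomial/Bernoulli likelihood; the update adds successes to α and failures to β.
Posterior: Beta(α+k, β+n−k) = Beta(6.9+1, 5.6+8) = Beta(7.9, 13.6).
Mode of Beta(a,b) for a,b>1 is (a−1)/(a+b−2) = 6.9/19.5 = 0.3538.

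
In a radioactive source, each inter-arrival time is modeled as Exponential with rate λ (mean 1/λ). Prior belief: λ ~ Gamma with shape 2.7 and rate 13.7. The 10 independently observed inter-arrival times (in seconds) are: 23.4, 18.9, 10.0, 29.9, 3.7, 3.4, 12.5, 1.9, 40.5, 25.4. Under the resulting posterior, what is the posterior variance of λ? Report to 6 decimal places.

With a Gamma(shape α, rate β) prior on the exponential rate λ, the posterior after n observations with total T = Σxᵢ is Gamma(α+n, β+T).
Sum of observations T = 169.6 seconds; n = 10.
Posterior: Gamma(2.7+10, 13.7+169.6) = Gamma(12.7, 183.3).
Var = α/β² = 0.000378.

0.000378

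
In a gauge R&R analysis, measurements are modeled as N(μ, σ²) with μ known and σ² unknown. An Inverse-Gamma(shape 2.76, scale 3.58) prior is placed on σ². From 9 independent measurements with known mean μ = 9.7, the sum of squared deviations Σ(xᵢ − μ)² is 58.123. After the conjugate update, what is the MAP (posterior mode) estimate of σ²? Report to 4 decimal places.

3.9518

With known mean μ and an Inverse-Gamma(α, β) prior on σ², the Normal likelihood is conjugate: posterior is Inv-Gamma(α + n/2, β + Σ(xᵢ−μ)²/2).
Posterior: Inv-Gamma(2.76 + 9/2, 3.58 + 58.123/2) = Inv-Gamma(7.26, 32.6415).
Mode = β/(α+1) = 32.6415/8.26 = 3.9518.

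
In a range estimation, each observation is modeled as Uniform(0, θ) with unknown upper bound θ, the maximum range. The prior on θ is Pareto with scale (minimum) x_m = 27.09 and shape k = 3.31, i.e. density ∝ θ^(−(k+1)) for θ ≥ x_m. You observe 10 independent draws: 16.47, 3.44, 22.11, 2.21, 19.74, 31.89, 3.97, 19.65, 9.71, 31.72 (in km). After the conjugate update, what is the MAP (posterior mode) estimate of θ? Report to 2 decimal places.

31.89

A Pareto(scale x_m, shape k) prior on the upper bound θ of Uniform(0, θ) is conjugate: posterior is Pareto(max(x_m, max xᵢ), k + n).
Sample maximum = 31.89; prior scale x_m = 27.09 → posterior scale = max = 31.89.
Posterior shape = 3.31 + 10 = 13.31.
The Pareto density is decreasing on [x_m, ∞), so the mode is x_m = 31.89.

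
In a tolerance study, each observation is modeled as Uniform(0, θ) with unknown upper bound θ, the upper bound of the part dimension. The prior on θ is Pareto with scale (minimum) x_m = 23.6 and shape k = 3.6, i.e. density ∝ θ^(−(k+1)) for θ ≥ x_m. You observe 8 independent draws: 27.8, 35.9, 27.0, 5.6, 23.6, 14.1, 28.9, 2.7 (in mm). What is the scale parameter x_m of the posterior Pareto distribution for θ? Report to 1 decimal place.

A Pareto(scale x_m, shape k) prior on the upper bound θ of Uniform(0, θ) is conjugate: posterior is Pareto(max(x_m, max xᵢ), k + n).
Sample maximum = 35.9; prior scale x_m = 23.6 → posterior scale = max = 35.9.
Posterior shape = 3.6 + 8 = 11.6.
Posterior scale x_m = 35.9.

35.9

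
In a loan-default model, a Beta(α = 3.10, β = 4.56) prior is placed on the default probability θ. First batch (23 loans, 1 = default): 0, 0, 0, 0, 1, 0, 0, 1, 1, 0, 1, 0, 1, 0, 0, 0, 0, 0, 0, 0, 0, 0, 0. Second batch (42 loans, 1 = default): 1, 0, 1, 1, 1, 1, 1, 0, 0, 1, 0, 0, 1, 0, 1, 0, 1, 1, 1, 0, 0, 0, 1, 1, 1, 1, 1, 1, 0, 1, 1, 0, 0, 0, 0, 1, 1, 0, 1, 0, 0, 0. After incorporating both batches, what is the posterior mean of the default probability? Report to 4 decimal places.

0.4280

The Beta prior is conjugate to a Binomial/Bernoulli likelihood; the update adds successes to α and failures to β.
After batch 1: Beta(3.10+5, 4.56+18) = Beta(8.10, 22.56).
After batch 2: Beta(8.10+23, 22.56+19) = Beta(31.10, 41.56).
Posterior mean = α/(α+β) = 31.10/72.66 = 0.4280.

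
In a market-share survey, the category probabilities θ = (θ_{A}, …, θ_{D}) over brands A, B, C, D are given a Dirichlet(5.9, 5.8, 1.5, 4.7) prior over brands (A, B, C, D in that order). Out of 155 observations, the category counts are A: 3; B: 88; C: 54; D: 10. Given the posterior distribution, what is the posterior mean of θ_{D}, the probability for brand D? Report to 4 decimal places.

The Dirichlet prior is conjugate to the Multinomial likelihood: each posterior αⱼ = prior αⱼ + observed count nⱼ.
Posterior concentration: (8.9, 93.8, 55.5, 14.7), total = 172.9.
E[θ_{D}|data] = α_{D}/Σα = 14.7/172.9 = 0.0850.

0.0850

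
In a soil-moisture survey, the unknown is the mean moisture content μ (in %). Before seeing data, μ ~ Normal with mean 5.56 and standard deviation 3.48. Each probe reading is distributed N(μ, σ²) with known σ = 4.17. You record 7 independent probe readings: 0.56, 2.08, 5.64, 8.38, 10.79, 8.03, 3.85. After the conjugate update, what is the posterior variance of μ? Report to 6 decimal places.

For Normal data with known variance σ², a Normal(μ₀, σ₀²) prior on μ is conjugate. Posterior precision = 1/σ₀² + n/σ²; posterior mean is the precision-weighted average of μ₀ and x̄.
σ₀² = 3.48² = 12.1104, σ² = 4.17² = 17.3889; σ² + n·σ₀² = 17.3889 + 7·12.1104 = 102.1617.
Posterior precision = 1/σ₀² + n/σ² = 1/12.1104 + 7/17.3889 = (σ² + n·σ₀²)/(σ₀²σ²) = 102.1617/(12.1104·17.3889); posterior variance σₙ² = σ₀²σ²/(σ² + n·σ₀²) = 12.1104·17.3889/102.1617 = 2.061306.

2.061306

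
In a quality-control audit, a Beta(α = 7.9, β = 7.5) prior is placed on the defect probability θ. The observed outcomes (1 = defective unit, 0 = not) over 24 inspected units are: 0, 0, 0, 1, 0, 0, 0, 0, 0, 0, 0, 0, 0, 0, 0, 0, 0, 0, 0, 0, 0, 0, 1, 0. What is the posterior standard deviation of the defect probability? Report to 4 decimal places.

The Beta prior is conjugate to a Binomial/Bernoulli likelihood; the update adds successes to α and failures to β.
Posterior: Beta(α+k, β+n−k) = Beta(7.9+2, 7.5+22) = Beta(9.9, 29.5).
Var = αβ/((α+β)²(α+β+1)) = 9.9·29.5/(39.4²·40.4) = 0.00465676; SD = √0.00465676 = 0.0682.

0.0682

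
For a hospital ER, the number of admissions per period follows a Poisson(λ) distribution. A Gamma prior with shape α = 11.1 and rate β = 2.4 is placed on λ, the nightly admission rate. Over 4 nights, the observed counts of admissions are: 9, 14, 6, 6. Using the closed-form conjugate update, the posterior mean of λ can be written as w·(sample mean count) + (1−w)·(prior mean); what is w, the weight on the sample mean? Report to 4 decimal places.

0.6250

With a Gamma(shape α, rate β) prior, the Poisson likelihood is conjugate: the posterior is Gamma(α + ΣXᵢ, β + n).
Posterior mean = (α₀+S)/(β₀+n) = [n/(β₀+n)]·(S/n) + [β₀/(β₀+n)]·(α₀/β₀), so only n and β₀ enter the weight.
Weight on data w = n/(β₀+n) = 4/(2.4+4) = 4/6.4 = 0.6250.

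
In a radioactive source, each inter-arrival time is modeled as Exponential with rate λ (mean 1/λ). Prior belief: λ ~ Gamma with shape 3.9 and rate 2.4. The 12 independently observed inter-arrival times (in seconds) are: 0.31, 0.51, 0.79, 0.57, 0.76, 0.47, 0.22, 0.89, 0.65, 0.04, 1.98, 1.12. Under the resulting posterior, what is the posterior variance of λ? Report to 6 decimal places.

0.138618

With a Gamma(shape α, rate β) prior on the exponential rate λ, the posterior after n observations with total T = Σxᵢ is Gamma(α+n, β+T).
Sum of observations T = 8.31 seconds; n = 12.
Posterior: Gamma(3.9+12, 2.4+8.31) = Gamma(15.9, 10.71).
Var = α/β² = 0.138618.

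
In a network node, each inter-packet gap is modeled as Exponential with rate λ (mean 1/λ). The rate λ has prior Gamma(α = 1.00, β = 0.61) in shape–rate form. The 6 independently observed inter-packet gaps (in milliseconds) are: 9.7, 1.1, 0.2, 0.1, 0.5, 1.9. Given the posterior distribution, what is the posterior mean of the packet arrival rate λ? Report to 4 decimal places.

0.4961

With a Gamma(shape α, rate β) prior on the exponential rate λ, the posterior after n observations with total T = Σxᵢ is Gamma(α+n, β+T).
Sum of observations T = 13.5 milliseconds; n = 6.
Posterior: Gamma(1.00+6, 0.61+13.5) = Gamma(7.00, 14.11).
Posterior mean of λ = α/β = 7.00/14.11 = 0.4961.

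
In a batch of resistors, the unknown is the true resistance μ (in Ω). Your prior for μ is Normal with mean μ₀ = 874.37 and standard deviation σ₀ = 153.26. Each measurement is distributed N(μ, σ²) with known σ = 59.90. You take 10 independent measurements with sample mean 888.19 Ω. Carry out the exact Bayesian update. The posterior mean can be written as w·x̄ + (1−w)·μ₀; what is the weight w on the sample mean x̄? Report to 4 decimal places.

For Normal data with known variance σ², a Normal(μ₀, σ₀²) prior on μ is conjugate. Posterior precision = 1/σ₀² + n/σ²; posterior mean is the precision-weighted average of μ₀ and x̄.
σ₀² = 153.26² = 23488.6276, σ² = 59.90² = 3588.01. Prior precision 1/σ₀² = 1/23488.6276; data precision n/σ² = 10/3588.01.
w = (n/σ²)/(1/σ₀² + n/σ²) = n·σ₀²/(σ² + n·σ₀²) = 10·23488.6276/(3588.01 + 10·23488.6276) = 234886.276/238474.286 = 0.9850.

0.9850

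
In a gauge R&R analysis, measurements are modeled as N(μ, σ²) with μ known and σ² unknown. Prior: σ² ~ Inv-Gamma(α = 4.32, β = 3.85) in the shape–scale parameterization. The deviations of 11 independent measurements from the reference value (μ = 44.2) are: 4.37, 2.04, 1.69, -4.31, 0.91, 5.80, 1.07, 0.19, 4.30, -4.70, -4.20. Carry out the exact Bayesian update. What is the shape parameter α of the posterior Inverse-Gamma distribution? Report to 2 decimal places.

9.82

With known mean μ and an Inverse-Gamma(α, β) prior on σ², the Normal likelihood is conjugate: posterior is Inv-Gamma(α + n/2, β + Σ(xᵢ−μ)²/2).
Σ(xᵢ−μ)² = (4.37)² + (2.04)² + (1.69)² + (-4.31)² + (0.91)² + (5.80)² + (1.07)² + (0.19)² + (4.30)² + (-4.70)² + (-4.20)² = 138.5598.
Posterior: Inv-Gamma(4.32 + 11/2, 3.85 + 138.5598/2) = Inv-Gamma(9.82, 73.12990).
Posterior α = 9.82.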